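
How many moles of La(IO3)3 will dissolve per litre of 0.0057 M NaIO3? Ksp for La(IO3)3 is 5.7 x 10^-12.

s = 3.1 × 10^-5 M

La(IO3)3(s) ⇌ La^3+(aq) + 3 IO3^-(aq)
Ksp = [La^3+][IO3^-]^3
If s mol/L dissolves here, [La^3+] = s, [IO3^-] = 0.0057 + 3s ≈ 0.0057 (since IO3^- from NaIO3 dominates).
Ksp ≈ s × (0.0057)^3
s = 3.1 × 10^-5 M
Check: 3s = 9.2 x 10^-5 ≪ 0.0057, so the approximation is valid.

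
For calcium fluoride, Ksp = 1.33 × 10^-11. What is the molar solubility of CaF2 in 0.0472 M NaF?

s = 5.97 × 10^-9 M

CaF2(s) ⇌ Ca^2+(aq) + 2 F^-(aq)
Ksp = [Ca^2+][F^-]^2
If s mol/L dissolves here, [Ca^2+] = s, [F^-] = 0.0472 + 2s ≈ 0.0472 (Ksp is small, so little additional dissolves).
Ksp ≈ s × (0.0472)^2
s = 5.97 x 10^-9 M
Check: 2s = 1.2 × 10^-8 ≪ 0.0472, so the approximation is valid.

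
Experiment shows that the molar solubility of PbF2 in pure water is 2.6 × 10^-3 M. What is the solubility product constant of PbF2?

Ksp = 7.0 × 10^-8

PbF2(s) <=> Pb^2+ + 2 F^-
With molar solubility s: [Pb^2+] = s, [F^-] = 2s.
Ksp = [Pb^2+][F^-]^2
Substituting: Ksp = s(2s)^2 = 4s^3
Ksp = 4 × (2.6 × 10^-3)^3 = 7.0 × 10^-8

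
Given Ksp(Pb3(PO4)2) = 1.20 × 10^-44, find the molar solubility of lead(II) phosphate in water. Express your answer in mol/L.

Pb3(PO4)2(s) ⇌ 3 Pb^2+ + 2 PO4^3-
Ksp = [Pb^2+]^3[PO4^3-]^2
If s mol/L of Pb3(PO4)2 dissolves, [Pb^2+] = 3s and [PO4^3-] = 2s.
So Ksp = (3s)^3 × (2s)^2 = 108s^5
s = (1.20 × 10^-44 / 108)^(1/5) = 6.44 × 10^-10 M

s = 6.44e-10 M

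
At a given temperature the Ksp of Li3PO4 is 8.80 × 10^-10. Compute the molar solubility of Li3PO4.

Li3PO4(s) ⇌ 3 Li^+ + PO4^3-
Ksp = [Li^+]^3[PO4^3-]
With molar solubility s: [Li^+] = 3s, [PO4^3-] = s.
Ksp = (3s)^3s = 27s^4
s = (8.80 × 10^-10 / 27)^(1/4) = 2.39 × 10^-3 M

s = 2.39 × 10^-3 M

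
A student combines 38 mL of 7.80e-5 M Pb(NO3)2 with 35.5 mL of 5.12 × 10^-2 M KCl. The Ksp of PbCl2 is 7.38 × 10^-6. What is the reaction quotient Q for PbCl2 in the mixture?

2.47 × 10^-8

Total volume = 38 + 35.5 = 73.5 mL.
[Pb^2+] = 7.80 x 10^-5 × (38/73.5) = 4.033 x 10^-5 M
[Cl^-] = 5.12 × 10^-2 × (35.5/73.5) = 2.473 x 10^-2 M
PbCl2(s) <=> Pb^2+(aq) + 2 Cl^-(aq), so Q = [Pb^2+][Cl^-]^2
Q = (4.033 x 10^-5)(2.473 x 10^-2)^2 = 2.47 × 10^-8
Q < Ksp, so no precipitate of PbCl2 forms.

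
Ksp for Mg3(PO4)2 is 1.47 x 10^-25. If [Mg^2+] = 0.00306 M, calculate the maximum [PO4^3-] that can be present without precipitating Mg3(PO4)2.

Mg3(PO4)2(s) ⇌ 3 Mg^2+(aq) + 2 PO4^3-(aq)
Ksp = [Mg^2+]^3[PO4^3-]^2
Precipitation begins when Q = Ksp. With [Mg^2+] = 0.00306 M:
1.47 x 10^-25 = (0.00306)^3 × [PO4^3-]^2
[PO4^3-] = (1.47 x 10^-25 / 2.865 x 10^-8)^(1/2) = 2.27 x 10^-9 M

[PO4^3-] ≈ 2.27 x 10^-9 M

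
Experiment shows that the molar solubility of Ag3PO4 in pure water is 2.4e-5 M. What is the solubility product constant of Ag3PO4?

Ksp ≈ 9.0 x 10^-18

Ag3PO4(s) <=> 3 Ag^+ + PO4^3-
If s mol/L of Ag3PO4 dissolves, [Ag^+] = 3s and [PO4^3-] = s.
Ksp = [Ag^+]^3[PO4^3-]
So Ksp = (3s)^3 × s = 27s^4
With s = 2.4 × 10^-5: Ksp = 9.0 x 10^-18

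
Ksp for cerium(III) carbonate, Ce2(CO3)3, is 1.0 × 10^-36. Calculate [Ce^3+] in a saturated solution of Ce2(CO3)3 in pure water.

Ce2(CO3)3(s) ⇌ 2 Ce^3+(aq) + 3 CO3^2-(aq)
Ksp = [Ce^3+]^2[CO3^2-]^3
Let s = molar solubility. Then [Ce^3+] = 2s and [CO3^2-] = 3s.
So Ksp = (2s)^2 × (3s)^3 = 108s^5
Solving, s = (1.0 × 10^-36/108)^(1/5) = 2.47 × 10^-8 M
[Ce^3+] = 2s = 4.9 × 10^-8 M

4.9e-8 M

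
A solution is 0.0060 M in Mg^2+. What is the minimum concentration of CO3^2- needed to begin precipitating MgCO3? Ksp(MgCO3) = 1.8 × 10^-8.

MgCO3(s) ⇌ Mg^2+(aq) + CO3^2-(aq)
Ksp = [Mg^2+][CO3^2-]
Precipitation begins when Q = Ksp. With [Mg^2+] = 0.0060 M:
1.8 × 10^-8 = (0.0060) × [CO3^2-]
[CO3^2-] = (1.8 × 10^-8 / 6.0 × 10^-3) = 3.0 × 10^-6 M

3.0e-6 M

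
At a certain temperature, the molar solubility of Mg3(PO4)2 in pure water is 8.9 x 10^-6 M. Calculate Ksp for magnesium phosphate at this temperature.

Mg3(PO4)2(s) ⇌ 3 Mg^2+(aq) + 2 PO4^3-(aq)
With molar solubility s: [Mg^2+] = 3s, [PO4^3-] = 2s.
Ksp = [Mg^2+]^3[PO4^3-]^2
Substituting: Ksp = (3s)^3(2s)^2 = 108s^5
Ksp = 108 × (8.9 x 10^-6)^5 = 6.0 × 10^-24

Ksp = 6.0 x 10^-24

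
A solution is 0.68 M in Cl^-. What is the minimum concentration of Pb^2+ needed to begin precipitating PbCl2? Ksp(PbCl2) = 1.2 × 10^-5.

2.6 × 10^-5 M

PbCl2(s) <=> Pb^2+(aq) + 2 Cl^-(aq)
Ksp = [Pb^2+][Cl^-]^2
Precipitation begins when Q = Ksp. With [Cl^-] = 0.68 M:
1.2 × 10^-5 = (0.68)^2 × [Pb^2+]
[Pb^2+] = (1.2 × 10^-5 / 4.62 × 10^-1) = 2.6 × 10^-5 M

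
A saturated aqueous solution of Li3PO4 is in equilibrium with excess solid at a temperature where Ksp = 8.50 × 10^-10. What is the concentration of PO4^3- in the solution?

Li3PO4(s) <=> 3 Li^+ + PO4^3-
Ksp = [Li^+]^3[PO4^3-]
With molar solubility s: [Li^+] = 3s, [PO4^3-] = s.
Substituting: Ksp = (3s)^3s = 27s^4
s = (8.50 × 10^-10 / 27)^(1/4) = 2.369 x 10^-3 M
[PO4^3-] = s = 2.37 × 10^-3 M

2.37 x 10^-3 M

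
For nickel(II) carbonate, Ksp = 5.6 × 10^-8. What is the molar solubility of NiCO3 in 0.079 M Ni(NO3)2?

NiCO3(s) ⇌ Ni^2+(aq) + CO3^2-(aq)
Ksp = [Ni^2+][CO3^2-]
Let s be the molar solubility in this solution. [Ni^2+] = 0.079 + s ≈ 0.079, [CO3^2-] = s (common-ion effect: Ni^2+ is already 0.079 M).
Ksp ≈ 0.079 × s
s = 7.1 × 10^-7 M
Check: s = 7.1 × 10^-7 ≪ 0.079, so the approximation is valid.

s ≈ 7.1e-7 M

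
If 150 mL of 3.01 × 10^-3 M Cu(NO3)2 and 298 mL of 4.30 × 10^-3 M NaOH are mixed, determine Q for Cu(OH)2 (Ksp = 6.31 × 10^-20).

Total volume = 150 + 298 = 448 mL.
[Cu^2+] = 3.01 × 10^-3 × (150/448) = 1.008 x 10^-3 M
[OH^-] = 4.30 × 10^-3 × (298/448) = 2.860 × 10^-3 M
Cu(OH)2(s) ⇌ Cu^2+(aq) + 2 OH^-(aq), so Q = [Cu^2+][OH^-]^2
Q = (1.008 x 10^-3)(2.860 x 10^-3)^2 = 8.25 × 10^-9
Q > Ksp, so Cu(OH)2 will precipitate.

Q ≈ 8.25e-9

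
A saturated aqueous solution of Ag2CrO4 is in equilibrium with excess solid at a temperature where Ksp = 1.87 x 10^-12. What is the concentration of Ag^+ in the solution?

1.55 x 10^-4 M

Ag2CrO4(s) <=> 2 Ag^+ + CrO4^2-
Ksp = [Ag^+]^2[CrO4^2-]
If s mol/L of Ag2CrO4 dissolves, [Ag^+] = 2s and [CrO4^2-] = s.
So Ksp = (2s)^2 × s = 4s^3
Solving, s = (1.87 x 10^-12/4)^(1/3) = 7.761 x 10^-5 M
[Ag^+] = 2s = 1.55 × 10^-4 M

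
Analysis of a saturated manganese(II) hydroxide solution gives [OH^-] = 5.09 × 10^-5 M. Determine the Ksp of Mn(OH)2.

Ksp = 6.59 × 10^-14

Mn(OH)2(s) <=> Mn^2+(aq) + 2 OH^-(aq)
Stoichiometry gives [Mn^2+] = (1/2)[OH^-] = 2.545 × 10^-5 M.
Ksp = [Mn^2+][OH^-]^2
Ksp = 2.545 x 10^-5 × (5.09 × 10^-5)^2 = 6.59 × 10^-14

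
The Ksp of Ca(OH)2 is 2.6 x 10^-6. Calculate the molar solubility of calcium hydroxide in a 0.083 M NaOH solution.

Ca(OH)2(s) ⇌ Ca^2+(aq) + 2 OH^-(aq)
Ksp = [Ca^2+][OH^-]^2
If s mol/L dissolves here, [Ca^2+] = s, [OH^-] = 0.083 + 2s ≈ 0.083 (since OH^- from NaOH dominates).
Ksp ≈ s × (0.083)^2
s = 3.8 × 10^-4 M
Check: 2s = 7.5 × 10^-4 ≪ 0.083, so the approximation is valid.

s ≈ 3.8 × 10^-4 M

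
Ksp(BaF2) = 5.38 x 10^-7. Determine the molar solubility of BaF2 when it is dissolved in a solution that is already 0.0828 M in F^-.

7.85 × 10^-5 M

BaF2(s) <=> Ba^2+(aq) + 2 F^-(aq)
Ksp = [Ba^2+][F^-]^2
Let s = moles of BaF2 that dissolve per litre. [Ba^2+] = s, [F^-] = 0.0828 + 2s ≈ 0.0828 (Ksp is small, so little additional dissolves).
Ksp ≈ s × (0.0828)^2
s = 7.85 × 10^-5 M
Check: 2s = 1.6 × 10^-4 ≪ 0.0828, so the approximation is valid.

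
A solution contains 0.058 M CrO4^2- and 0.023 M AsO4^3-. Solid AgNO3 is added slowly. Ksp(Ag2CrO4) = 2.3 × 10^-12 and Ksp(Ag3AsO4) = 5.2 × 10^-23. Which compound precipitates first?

Ag3AsO4

Each salt begins to precipitate when Q = Ksp, i.e. when [Ag^+] reaches its threshold.
For Ag2CrO4: 2.3 × 10^-12 = 0.058 × [Ag^+]^2  ⇒  [Ag^+] = 6.3 × 10^-6 M.
For Ag3AsO4: 5.2 × 10^-23 = 0.023 × [Ag^+]^3  ⇒  [Ag^+] = 1.3 × 10^-7 M.
The salt with the lower threshold [Ag^+] precipitates first: Ag3AsO4.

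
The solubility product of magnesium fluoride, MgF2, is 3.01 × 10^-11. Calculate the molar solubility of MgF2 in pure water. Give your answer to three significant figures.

MgF2(s) ⇌ Mg^2+(aq) + 2 F^-(aq)
Ksp = [Mg^2+][F^-]^2
For each mole of MgF2 that dissolves: [Mg^2+] = s, [F^-] = 2s.
Ksp = s(2s)^2 = 4s^3
s = (3.01 × 10^-11 / 4)^(1/3) = 1.96 x 10^-4 M

s ≈ 1.96 × 10^-4 M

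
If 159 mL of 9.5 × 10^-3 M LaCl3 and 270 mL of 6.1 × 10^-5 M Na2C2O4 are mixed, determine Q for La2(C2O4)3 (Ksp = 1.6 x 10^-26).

Total volume = 159 + 270 = 429 mL.
[La^3+] = 9.5 × 10^-3 × (159/429) = 3.52 × 10^-3 M
[C2O4^2-] = 6.1 × 10^-5 × (270/429) = 3.84 x 10^-5 M
La2(C2O4)3(s) ⇌ 2 La^3+ + 3 C2O4^2-, so Q = [La^3+]^2[C2O4^2-]^3
Q = (3.52 x 10^-3)^2(3.84 × 10^-5)^3 = 7.0 x 10^-19
Q > Ksp, so La2(C2O4)3 will precipitate.

Q = 7.0e-19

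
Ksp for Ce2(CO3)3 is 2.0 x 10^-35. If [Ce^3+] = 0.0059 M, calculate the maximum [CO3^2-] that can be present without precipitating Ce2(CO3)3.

Ce2(CO3)3(s) ⇌ 2 Ce^3+(aq) + 3 CO3^2-(aq)
Ksp = [Ce^3+]^2[CO3^2-]^3
Precipitation begins when Q = Ksp. With [Ce^3+] = 0.0059 M:
2.0 x 10^-35 = (0.0059)^2 × [CO3^2-]^3
[CO3^2-] = (2.0 x 10^-35 / 3.48 × 10^-5)^(1/3) = 8.3 x 10^-11 M

[CO3^2-] ≈ 8.3e-11 M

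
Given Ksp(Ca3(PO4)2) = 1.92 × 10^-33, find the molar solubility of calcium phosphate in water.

Ca3(PO4)2(s) ⇌ 3 Ca^2+(aq) + 2 PO4^3-(aq)
Ksp = [Ca^2+]^3[PO4^3-]^2
Let s = molar solubility. Then [Ca^2+] = 3s and [PO4^3-] = 2s.
So Ksp = (3s)^3 × (2s)^2 = 108s^5
s^5 = 1.92 × 10^-33 / 108, so s = 1.12 × 10^-7 M

1.12e-7 M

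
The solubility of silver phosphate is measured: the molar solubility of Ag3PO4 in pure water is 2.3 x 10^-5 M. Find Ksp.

Ksp = 7.6 × 10^-18

Ag3PO4(s) ⇌ 3 Ag^+(aq) + PO4^3-(aq)
For each mole of Ag3PO4 that dissolves: [Ag^+] = 3s, [PO4^3-] = s.
Ksp = [Ag^+]^3[PO4^3-]
Substituting: Ksp = (3s)^3s = 27s^4
Ksp = 27 × (2.3 × 10^-5)^4 = 7.6 × 10^-18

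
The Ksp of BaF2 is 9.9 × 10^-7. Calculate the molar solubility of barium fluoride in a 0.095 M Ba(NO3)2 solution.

s = 1.6 × 10^-3 M

BaF2(s) ⇌ Ba^2+ + 2 F^-
Ksp = [Ba^2+][F^-]^2
Let s be the molar solubility in this solution. [Ba^2+] = 0.095 + s ≈ 0.095, [F^-] = 2s (Ksp is small, so little additional dissolves).
Ksp ≈ 0.095 × (2s)^2
s = 1.6 × 10^-3 M
Check: s = 1.6 x 10^-3 ≪ 0.095, so the approximation is valid.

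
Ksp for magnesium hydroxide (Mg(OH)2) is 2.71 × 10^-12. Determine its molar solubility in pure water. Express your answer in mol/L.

Mg(OH)2(s) ⇌ Mg^2+ + 2 OH^-
Ksp = [Mg^2+][OH^-]^2
With molar solubility s: [Mg^2+] = s, [OH^-] = 2s.
So Ksp = s × (2s)^2 = 4s^3
s = (2.71 × 10^-12 / 4)^(1/3) = 8.78 x 10^-5 M

8.78e-5 M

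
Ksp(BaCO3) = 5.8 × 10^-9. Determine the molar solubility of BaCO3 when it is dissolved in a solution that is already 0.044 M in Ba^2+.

BaCO3(s) ⇌ Ba^2+(aq) + CO3^2-(aq)
Ksp = [Ba^2+][CO3^2-]
Let s be the molar solubility in this solution. [Ba^2+] = 0.044 + s ≈ 0.044, [CO3^2-] = s (common-ion effect: Ba^2+ is already 0.044 M).
Ksp ≈ 0.044 × s
s = 1.3 × 10^-7 M
Check: s = 1.3 x 10^-7 ≪ 0.044, so the approximation is valid.

1.3 × 10^-7 M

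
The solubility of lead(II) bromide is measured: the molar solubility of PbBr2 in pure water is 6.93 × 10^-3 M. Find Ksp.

PbBr2(s) <=> Pb^2+(aq) + 2 Br^-(aq)
Let s = molar solubility. Then [Pb^2+] = s and [Br^-] = 2s.
Ksp = [Pb^2+][Br^-]^2
Substituting: Ksp = s(2s)^2 = 4s^3
With s = 6.93 × 10^-3: Ksp = 1.33 x 10^-6

1.33e-6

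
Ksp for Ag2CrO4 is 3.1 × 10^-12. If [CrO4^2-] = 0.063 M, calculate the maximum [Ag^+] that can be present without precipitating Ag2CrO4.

Ag2CrO4(s) ⇌ 2 Ag^+(aq) + CrO4^2-(aq)
Ksp = [Ag^+]^2[CrO4^2-]
Precipitation begins when Q = Ksp. With [CrO4^2-] = 0.063 M:
3.1 × 10^-12 = (0.063) × [Ag^+]^2
[Ag^+] = (3.1 × 10^-12 / 6.3 × 10^-2)^(1/2) = 7.0 x 10^-6 M

[Ag^+] = 7.0 x 10^-6 M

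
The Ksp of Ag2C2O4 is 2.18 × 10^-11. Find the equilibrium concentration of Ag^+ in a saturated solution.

[Ag^+] = 3.52 × 10^-4 M

Ag2C2O4(s) ⇌ 2 Ag^+(aq) + C2O4^2-(aq)
Ksp = [Ag^+]^2[C2O4^2-]
With molar solubility s: [Ag^+] = 2s, [C2O4^2-] = s.
Ksp = (2s)^2s = 4s^3
s^3 = 2.18 × 10^-11 / 4, so s = 1.760 x 10^-4 M
[Ag^+] = 2s = 3.52 × 10^-4 M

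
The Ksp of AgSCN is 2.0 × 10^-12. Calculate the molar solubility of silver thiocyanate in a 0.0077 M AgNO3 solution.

AgSCN(s) <=> Ag^+ + SCN^-
Ksp = [Ag^+][SCN^-]
If s mol/L dissolves here, [Ag^+] = 0.0077 + s ≈ 0.0077, [SCN^-] = s (Ksp is small, so little additional dissolves).
Ksp ≈ 0.0077 × s
s = 2.6 × 10^-10 M
Check: s = 2.6 × 10^-10 ≪ 0.0077, so the approximation is valid.

2.6e-10 M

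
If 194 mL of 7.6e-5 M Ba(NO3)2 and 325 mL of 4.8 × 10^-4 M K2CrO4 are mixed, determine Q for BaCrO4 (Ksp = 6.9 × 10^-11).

Total volume = 194 + 325 = 519 mL.
[Ba^2+] = 7.6 × 10^-5 × (194/519) = 2.84 x 10^-5 M
[CrO4^2-] = 4.8 x 10^-4 × (325/519) = 3.01 x 10^-4 M
BaCrO4(s) ⇌ Ba^2+(aq) + CrO4^2-(aq), so Q = [Ba^2+][CrO4^2-]
Q = (2.84 x 10^-5)(3.01 x 10^-4) = 8.5 × 10^-9
Q > Ksp, so BaCrO4 will precipitate.

8.5e-9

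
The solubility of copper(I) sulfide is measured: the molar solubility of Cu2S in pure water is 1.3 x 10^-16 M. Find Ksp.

8.8e-48

Cu2S(s) ⇌ 2 Cu^+(aq) + S^2-(aq)
For each mole of Cu2S that dissolves: [Cu^+] = 2s, [S^2-] = s.
Ksp = [Cu^+]^2[S^2-]
Substituting: Ksp = (2s)^2s = 4s^3
With s = 1.3 x 10^-16: Ksp = 8.8 x 10^-48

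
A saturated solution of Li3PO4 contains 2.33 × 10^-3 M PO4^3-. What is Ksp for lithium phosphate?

Ksp = 7.96e-10

Li3PO4(s) ⇌ 3 Li^+ + PO4^3-
Stoichiometry gives [Li^+] = (3/1)[PO4^3-] = 6.990 × 10^-3 M.
Ksp = [Li^+]^3[PO4^3-]
Ksp = (6.990 × 10^-3)^3 × 2.33 x 10^-3 = 7.96 × 10^-10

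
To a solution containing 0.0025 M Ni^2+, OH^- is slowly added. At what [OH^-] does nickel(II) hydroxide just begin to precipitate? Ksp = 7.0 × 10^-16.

5.3 x 10^-7 M

Ni(OH)2(s) <=> Ni^2+(aq) + 2 OH^-(aq)
Ksp = [Ni^2+][OH^-]^2
Precipitation begins when Q = Ksp. With [Ni^2+] = 0.0025 M:
7.0 × 10^-16 = (0.0025) × [OH^-]^2
[OH^-] = (7.0 × 10^-16 / 2.5 × 10^-3)^(1/2) = 5.3 × 10^-7 M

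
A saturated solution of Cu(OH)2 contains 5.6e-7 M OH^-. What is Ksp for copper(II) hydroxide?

Ksp = 8.8e-20

Cu(OH)2(s) ⇌ Cu^2+(aq) + 2 OH^-(aq)
Stoichiometry gives [Cu^2+] = (1/2)[OH^-] = 2.80 × 10^-7 M.
Ksp = [Cu^2+][OH^-]^2
Ksp = 2.80 x 10^-7 × (5.6 × 10^-7)^2 = 8.8 × 10^-20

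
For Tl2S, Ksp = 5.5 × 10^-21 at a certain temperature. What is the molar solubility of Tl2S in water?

s = 1.1 × 10^-7 M

Tl2S(s) <=> 2 Tl^+(aq) + S^2-(aq)
Ksp = [Tl^+]^2[S^2-]
With molar solubility s: [Tl^+] = 2s, [S^2-] = s.
Substituting: Ksp = (2s)^2s = 4s^3
s^3 = 5.5 × 10^-21 / 4, so s = 1.1 x 10^-7 M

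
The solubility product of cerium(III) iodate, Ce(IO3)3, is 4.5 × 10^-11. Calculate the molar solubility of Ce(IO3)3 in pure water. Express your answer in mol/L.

Ce(IO3)3(s) ⇌ Ce^3+(aq) + 3 IO3^-(aq)
Ksp = [Ce^3+][IO3^-]^3
Let s = molar solubility. Then [Ce^3+] = s and [IO3^-] = 3s.
So Ksp = s × (3s)^3 = 27s^4
s = (4.5 × 10^-11 / 27)^(1/4) = 1.1 × 10^-3 M

s = 1.1 × 10^-3 M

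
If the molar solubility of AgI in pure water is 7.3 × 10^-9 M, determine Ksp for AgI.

Ksp ≈ 5.3 × 10^-17

AgI(s) <=> Ag^+(aq) + I^-(aq)
Let s = molar solubility. Then [Ag^+] = s and [I^-] = s.
Ksp = [Ag^+][I^-]
Ksp = s × s = s^2
Ksp = (7.3 x 10^-9)^2 = 5.3 × 10^-17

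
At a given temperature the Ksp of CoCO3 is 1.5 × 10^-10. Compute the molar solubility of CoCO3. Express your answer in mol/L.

s ≈ 1.2e-5 M

CoCO3(s) ⇌ Co^2+ + CO3^2-
Ksp = [Co^2+][CO3^2-]
If s mol/L of CoCO3 dissolves, [Co^2+] = s and [CO3^2-] = s.
Ksp = (s)(s) = s^2
s = (1.5 × 10^-10)^(1/2) = 1.2 × 10^-5 M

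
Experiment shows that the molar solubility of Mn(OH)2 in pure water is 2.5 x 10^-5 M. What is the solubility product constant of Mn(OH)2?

Ksp ≈ 6.3 × 10^-14

Mn(OH)2(s) <=> Mn^2+(aq) + 2 OH^-(aq)
For each mole of Mn(OH)2 that dissolves: [Mn^2+] = s, [OH^-] = 2s.
Ksp = [Mn^2+][OH^-]^2
Ksp = s(2s)^2 = 4s^3
Ksp = 4 × (2.5 × 10^-5)^3 = 6.3 × 10^-14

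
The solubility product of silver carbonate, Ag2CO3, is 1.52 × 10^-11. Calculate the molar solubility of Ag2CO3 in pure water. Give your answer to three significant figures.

Ag2CO3(s) ⇌ 2 Ag^+ + CO3^2-
Ksp = [Ag^+]^2[CO3^2-]
For each mole of Ag2CO3 that dissolves: [Ag^+] = 2s, [CO3^2-] = s.
Ksp = (2s)^2s = 4s^3
s^3 = 1.52 × 10^-11 / 4, so s = 1.56 × 10^-4 M

s ≈ 1.56 × 10^-4 M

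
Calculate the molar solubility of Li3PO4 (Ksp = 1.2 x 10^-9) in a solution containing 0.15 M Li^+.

Li3PO4(s) <=> 3 Li^+ + PO4^3-
Ksp = [Li^+]^3[PO4^3-]
Let s be the molar solubility in this solution. [Li^+] = 0.15 + 3s ≈ 0.15, [PO4^3-] = s (Ksp is small, so little additional dissolves).
Ksp ≈ (0.15)^3 × s
s = 3.6 x 10^-7 M
Check: 3s = 1.1 × 10^-6 ≪ 0.15, so the approximation is valid.

3.6 × 10^-7 M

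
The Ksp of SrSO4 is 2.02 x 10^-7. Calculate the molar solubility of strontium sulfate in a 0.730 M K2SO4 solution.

2.77e-7 M

SrSO4(s) ⇌ Sr^2+(aq) + SO4^2-(aq)
Ksp = [Sr^2+][SO4^2-]
If s mol/L dissolves here, [Sr^2+] = s, [SO4^2-] = 0.730 + s ≈ 0.730 (Ksp is small, so little additional dissolves).
Ksp ≈ s × 0.730
s = 2.77 × 10^-7 M
Check: s = 2.8 × 10^-7 ≪ 0.730, so the approximation is valid.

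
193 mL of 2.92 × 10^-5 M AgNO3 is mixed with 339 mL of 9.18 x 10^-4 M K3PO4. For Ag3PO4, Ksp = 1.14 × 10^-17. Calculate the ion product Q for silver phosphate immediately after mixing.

Total volume = 193 + 339 = 532 mL.
[Ag^+] = 2.92 × 10^-5 × (193/532) = 1.059 × 10^-5 M
[PO4^3-] = 9.18 x 10^-4 × (339/532) = 5.850 × 10^-4 M
Ag3PO4(s) ⇌ 3 Ag^+ + PO4^3-, so Q = [Ag^+]^3[PO4^3-]
Q = (1.059 × 10^-5)^3(5.850 x 10^-4) = 6.95 x 10^-19
Q < Ksp, so no precipitate of Ag3PO4 forms.

6.95 × 10^-19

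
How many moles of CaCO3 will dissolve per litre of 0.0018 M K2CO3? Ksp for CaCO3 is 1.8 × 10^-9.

s = 1.0 x 10^-6 M

CaCO3(s) ⇌ Ca^2+ + CO3^2-
Ksp = [Ca^2+][CO3^2-]
Let s be the molar solubility in this solution. [Ca^2+] = s, [CO3^2-] = 0.0018 + s ≈ 0.0018 (Ksp is small, so little additional dissolves).
Ksp ≈ s × 0.0018
s = 1.0 × 10^-6 M
Check: s = 1.0 x 10^-6 ≪ 0.0018, so the approximation is valid.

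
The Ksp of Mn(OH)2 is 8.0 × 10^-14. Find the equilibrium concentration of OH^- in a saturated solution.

[OH^-] = 5.4 × 10^-5 M

Mn(OH)2(s) ⇌ Mn^2+(aq) + 2 OH^-(aq)
Ksp = [Mn^2+][OH^-]^2
If s mol/L of Mn(OH)2 dissolves, [Mn^2+] = s and [OH^-] = 2s.
Ksp = s(2s)^2 = 4s^3
Solving, s = (8.0 × 10^-14/4)^(1/3) = 2.71 × 10^-5 M
[OH^-] = 2s = 5.4 × 10^-5 M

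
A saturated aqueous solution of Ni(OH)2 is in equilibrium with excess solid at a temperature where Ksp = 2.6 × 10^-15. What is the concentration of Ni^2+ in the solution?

Ni(OH)2(s) <=> Ni^2+(aq) + 2 OH^-(aq)
Ksp = [Ni^2+][OH^-]^2
Let s = molar solubility. Then [Ni^2+] = s and [OH^-] = 2s.
Ksp = s(2s)^2 = 4s^3
Solving, s = (2.6 × 10^-15/4)^(1/3) = 8.66 × 10^-6 M
[Ni^2+] = s = 8.7 × 10^-6 M

8.7 × 10^-6 M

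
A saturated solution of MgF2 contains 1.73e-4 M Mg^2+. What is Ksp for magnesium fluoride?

MgF2(s) ⇌ Mg^2+(aq) + 2 F^-(aq)
Stoichiometry gives [F^-] = (2/1)[Mg^2+] = 3.460 x 10^-4 M.
Ksp = [Mg^2+][F^-]^2
Ksp = 1.73 × 10^-4 × (3.460 × 10^-4)^2 = 2.07 x 10^-11

Ksp = 2.07 x 10^-11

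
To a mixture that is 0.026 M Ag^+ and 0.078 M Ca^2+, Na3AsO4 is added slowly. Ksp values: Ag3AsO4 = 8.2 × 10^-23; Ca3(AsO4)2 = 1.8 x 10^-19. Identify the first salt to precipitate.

Ag3AsO4

Each salt begins to precipitate when Q = Ksp, i.e. when [AsO4^3-] reaches its threshold.
For Ag3AsO4: 8.2 × 10^-23 = (0.026)^3 × [AsO4^3-]  ⇒  [AsO4^3-] = 4.7 × 10^-18 M.
For Ca3(AsO4)2: 1.8 x 10^-19 = (0.078)^3 × [AsO4^3-]^2  ⇒  [AsO4^3-] = 1.9 x 10^-8 M.
The salt with the lower threshold [AsO4^3-] precipitates first: Ag3AsO4.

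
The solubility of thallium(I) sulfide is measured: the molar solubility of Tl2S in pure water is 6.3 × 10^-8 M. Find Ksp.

Ksp ≈ 1.0 x 10^-21

Tl2S(s) ⇌ 2 Tl^+(aq) + S^2-(aq)
Let s = molar solubility. Then [Tl^+] = 2s and [S^2-] = s.
Ksp = [Tl^+]^2[S^2-]
Ksp = (2s)^2s = 4s^3
Ksp = 4 × (6.3 × 10^-8)^3 = 1.0 × 10^-21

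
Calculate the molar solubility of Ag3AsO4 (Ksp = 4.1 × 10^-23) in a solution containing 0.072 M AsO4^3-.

s = 2.8e-8 M

Ag3AsO4(s) ⇌ 3 Ag^+ + AsO4^3-
Ksp = [Ag^+]^3[AsO4^3-]
If s mol/L dissolves here, [Ag^+] = 3s, [AsO4^3-] = 0.072 + s ≈ 0.072 (Ksp is small, so little additional dissolves).
Ksp ≈ (3s)^3 × 0.072
s = 2.8 x 10^-8 M
Check: s = 2.8 × 10^-8 ≪ 0.072, so the approximation is valid.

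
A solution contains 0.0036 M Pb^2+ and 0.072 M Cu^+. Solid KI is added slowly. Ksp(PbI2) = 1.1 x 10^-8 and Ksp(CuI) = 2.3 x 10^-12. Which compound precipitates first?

CuI

Precipitation of each salt starts when its ion product equals its Ksp.
For PbI2: 1.1 x 10^-8 = 0.0036 × [I^-]^2  ⇒  [I^-] = 1.7 x 10^-3 M.
For CuI: 2.3 x 10^-12 = 0.072 × [I^-]  ⇒  [I^-] = 3.2 × 10^-11 M.
The salt with the lower threshold [I^-] precipitates first: CuI.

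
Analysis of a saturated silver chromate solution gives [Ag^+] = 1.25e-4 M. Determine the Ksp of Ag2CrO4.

9.77e-13

Ag2CrO4(s) ⇌ 2 Ag^+(aq) + CrO4^2-(aq)
Stoichiometry gives [CrO4^2-] = (1/2)[Ag^+] = 6.250 x 10^-5 M.
Ksp = [Ag^+]^2[CrO4^2-]
Ksp = (1.25 x 10^-4)^2 × 6.250 × 10^-5 = 9.77 x 10^-13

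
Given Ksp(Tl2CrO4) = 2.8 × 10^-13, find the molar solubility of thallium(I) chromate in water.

Tl2CrO4(s) ⇌ 2 Tl^+(aq) + CrO4^2-(aq)
Ksp = [Tl^+]^2[CrO4^2-]
For each mole of Tl2CrO4 that dissolves: [Tl^+] = 2s, [CrO4^2-] = s.
So Ksp = (2s)^2 × s = 4s^3
s^3 = 2.8 × 10^-13 / 4, so s = 4.1 x 10^-5 M

4.1 x 10^-5 M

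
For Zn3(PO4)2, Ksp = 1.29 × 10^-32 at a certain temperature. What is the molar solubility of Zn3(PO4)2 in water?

1.64 × 10^-7 M

Zn3(PO4)2(s) ⇌ 3 Zn^2+ + 2 PO4^3-
Ksp = [Zn^2+]^3[PO4^3-]^2
With molar solubility s: [Zn^2+] = 3s, [PO4^3-] = 2s.
Substituting: Ksp = (3s)^3(2s)^2 = 108s^5
s = (1.29 × 10^-32 / 108)^(1/5) = 1.64 x 10^-7 M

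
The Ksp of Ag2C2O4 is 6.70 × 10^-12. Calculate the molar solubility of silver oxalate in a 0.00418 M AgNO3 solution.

Ag2C2O4(s) ⇌ 2 Ag^+ + C2O4^2-
Ksp = [Ag^+]^2[C2O4^2-]
If s mol/L dissolves here, [Ag^+] = 0.00418 + 2s ≈ 0.00418, [C2O4^2-] = s (Ksp is small, so little additional dissolves).
Ksp ≈ (0.00418)^2 × s
s = 3.83 × 10^-7 M
Check: 2s = 7.7 × 10^-7 ≪ 0.00418, so the approximation is valid.

s = 3.83 x 10^-7 M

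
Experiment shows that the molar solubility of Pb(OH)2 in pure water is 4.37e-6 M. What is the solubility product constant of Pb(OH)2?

Ksp ≈ 3.34 x 10^-16

Pb(OH)2(s) <=> Pb^2+(aq) + 2 OH^-(aq)
For each mole of Pb(OH)2 that dissolves: [Pb^2+] = s, [OH^-] = 2s.
Ksp = [Pb^2+][OH^-]^2
So Ksp = s × (2s)^2 = 4s^3
With s = 4.37 × 10^-6: Ksp = 3.34 × 10^-16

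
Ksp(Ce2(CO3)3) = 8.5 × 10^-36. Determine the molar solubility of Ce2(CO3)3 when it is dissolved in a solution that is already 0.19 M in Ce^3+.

Ce2(CO3)3(s) <=> 2 Ce^3+(aq) + 3 CO3^2-(aq)
Ksp = [Ce^3+]^2[CO3^2-]^3
Let s be the molar solubility in this solution. [Ce^3+] = 0.19 + 2s ≈ 0.19, [CO3^2-] = 3s (common-ion effect: Ce^3+ is already 0.19 M).
Ksp ≈ (0.19)^2 × (3s)^3
s = 2.1 × 10^-12 M
Check: 2s = 4.1 x 10^-12 ≪ 0.19, so the approximation is valid.

s ≈ 2.1 × 10^-12 M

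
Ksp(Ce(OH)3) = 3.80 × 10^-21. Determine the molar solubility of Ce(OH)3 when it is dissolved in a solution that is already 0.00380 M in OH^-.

Ce(OH)3(s) <=> Ce^3+(aq) + 3 OH^-(aq)
Ksp = [Ce^3+][OH^-]^3
Let s = moles of Ce(OH)3 that dissolve per litre. [Ce^3+] = s, [OH^-] = 0.00380 + 3s ≈ 0.00380 (since the OH^- already present dominates).
Ksp ≈ s × (0.00380)^3
s = 6.93 × 10^-14 M
Check: 3s = 2.1 × 10^-13 ≪ 0.00380, so the approximation is valid.

s ≈ 6.93e-14 M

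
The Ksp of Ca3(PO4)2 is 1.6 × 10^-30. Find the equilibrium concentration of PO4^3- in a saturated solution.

[PO4^3-] = 8.6 × 10^-7 M

Ca3(PO4)2(s) ⇌ 3 Ca^2+(aq) + 2 PO4^3-(aq)
Ksp = [Ca^2+]^3[PO4^3-]^2
For each mole of Ca3(PO4)2 that dissolves: [Ca^2+] = 3s, [PO4^3-] = 2s.
So Ksp = (3s)^3 × (2s)^2 = 108s^5
s = (1.6 × 10^-30 / 108)^(1/5) = 4.31 × 10^-7 M
[PO4^3-] = 2s = 8.6 x 10^-7 M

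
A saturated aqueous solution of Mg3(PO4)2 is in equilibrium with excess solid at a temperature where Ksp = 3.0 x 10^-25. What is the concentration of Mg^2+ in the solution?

[Mg^2+] = 1.5 × 10^-5 M

Mg3(PO4)2(s) ⇌ 3 Mg^2+(aq) + 2 PO4^3-(aq)
Ksp = [Mg^2+]^3[PO4^3-]^2
If s mol/L of Mg3(PO4)2 dissolves, [Mg^2+] = 3s and [PO4^3-] = 2s.
Substituting: Ksp = (3s)^3(2s)^2 = 108s^5
s = (3.0 x 10^-25 / 108)^(1/5) = 4.88 × 10^-6 M
[Mg^2+] = 3s = 1.5 x 10^-5 M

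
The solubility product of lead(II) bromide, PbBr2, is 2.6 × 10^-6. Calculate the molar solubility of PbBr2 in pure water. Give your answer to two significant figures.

8.7 x 10^-3 M

PbBr2(s) ⇌ Pb^2+ + 2 Br^-
Ksp = [Pb^2+][Br^-]^2
For each mole of PbBr2 that dissolves: [Pb^2+] = s, [Br^-] = 2s.
So Ksp = s × (2s)^2 = 4s^3
s^3 = 2.6 × 10^-6 / 4, so s = 8.7 x 10^-3 M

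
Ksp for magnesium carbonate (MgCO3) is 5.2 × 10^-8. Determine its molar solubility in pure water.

MgCO3(s) ⇌ Mg^2+(aq) + CO3^2-(aq)
Ksp = [Mg^2+][CO3^2-]
For each mole of MgCO3 that dissolves: [Mg^2+] = s, [CO3^2-] = s.
Ksp = s^2
s = √(5.2 × 10^-8) = 2.3 × 10^-4 M

s ≈ 2.3 x 10^-4 M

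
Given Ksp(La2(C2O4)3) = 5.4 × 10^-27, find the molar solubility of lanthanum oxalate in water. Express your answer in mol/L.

La2(C2O4)3(s) ⇌ 2 La^3+(aq) + 3 C2O4^2-(aq)
Ksp = [La^3+]^2[C2O4^2-]^3
Let s = molar solubility. Then [La^3+] = 2s and [C2O4^2-] = 3s.
So Ksp = (2s)^2 × (3s)^3 = 108s^5
Solving, s = (5.4 × 10^-27/108)^(1/5) = 2.2 x 10^-6 M

2.2 x 10^-6 M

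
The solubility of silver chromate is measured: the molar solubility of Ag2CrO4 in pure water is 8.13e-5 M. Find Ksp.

Ksp = 2.15 × 10^-12

Ag2CrO4(s) <=> 2 Ag^+ + CrO4^2-
Let s = molar solubility. Then [Ag^+] = 2s and [CrO4^2-] = s.
Ksp = [Ag^+]^2[CrO4^2-]
So Ksp = (2s)^2 × s = 4s^3
With s = 8.13 x 10^-5: Ksp = 2.15 × 10^-12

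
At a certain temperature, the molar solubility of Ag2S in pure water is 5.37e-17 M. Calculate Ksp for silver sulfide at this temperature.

6.19 × 10^-49

Ag2S(s) <=> 2 Ag^+(aq) + S^2-(aq)
For each mole of Ag2S that dissolves: [Ag^+] = 2s, [S^2-] = s.
Ksp = [Ag^+]^2[S^2-]
Ksp = (2s)^2s = 4s^3
With s = 5.37 x 10^-17: Ksp = 6.19 x 10^-49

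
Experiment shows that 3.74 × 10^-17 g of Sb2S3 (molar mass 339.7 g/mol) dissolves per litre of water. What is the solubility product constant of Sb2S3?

1.75e-93

Molar solubility s = (3.74 × 10^-17 g/L) / (339.7 g/mol) = 1.101 × 10^-19 M.
Sb2S3(s) ⇌ 2 Sb^3+ + 3 S^2-
With molar solubility s: [Sb^3+] = 2s, [S^2-] = 3s.
Ksp = [Sb^3+]^2[S^2-]^3
So Ksp = (2s)^2 × (3s)^3 = 108s^5
With s = 1.101 × 10^-19: Ksp = 1.75 × 10^-93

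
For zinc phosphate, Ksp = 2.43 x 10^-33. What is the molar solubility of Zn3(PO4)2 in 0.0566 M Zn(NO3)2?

s = 1.83e-15 M

Zn3(PO4)2(s) ⇌ 3 Zn^2+ + 2 PO4^3-
Ksp = [Zn^2+]^3[PO4^3-]^2
If s mol/L dissolves here, [Zn^2+] = 0.0566 + 3s ≈ 0.0566, [PO4^3-] = 2s (since Zn^2+ from Zn(NO3)2 dominates).
Ksp ≈ (0.0566)^3 × (2s)^2
s = 1.83 × 10^-15 M
Check: 3s = 5.5 × 10^-15 ≪ 0.0566, so the approximation is valid.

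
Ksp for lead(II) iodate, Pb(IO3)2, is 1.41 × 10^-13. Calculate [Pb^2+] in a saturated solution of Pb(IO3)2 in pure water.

[Pb^2+] = 3.28 × 10^-5 M

Pb(IO3)2(s) ⇌ Pb^2+ + 2 IO3^-
Ksp = [Pb^2+][IO3^-]^2
With molar solubility s: [Pb^2+] = s, [IO3^-] = 2s.
Ksp = s(2s)^2 = 4s^3
Solving, s = (1.41 × 10^-13/4)^(1/3) = 3.279 × 10^-5 M
[Pb^2+] = s = 3.28 × 10^-5 M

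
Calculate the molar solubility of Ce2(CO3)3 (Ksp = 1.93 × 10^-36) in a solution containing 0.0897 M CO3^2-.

Ce2(CO3)3(s) ⇌ 2 Ce^3+(aq) + 3 CO3^2-(aq)
Ksp = [Ce^3+]^2[CO3^2-]^3
If s mol/L dissolves here, [Ce^3+] = 2s, [CO3^2-] = 0.0897 + 3s ≈ 0.0897 (common-ion effect: CO3^2- is already 0.0897 M).
Ksp ≈ (2s)^2 × (0.0897)^3
s = 2.59 × 10^-17 M
Check: 3s = 7.8 × 10^-17 ≪ 0.0897, so the approximation is valid.

s ≈ 2.59 × 10^-17 M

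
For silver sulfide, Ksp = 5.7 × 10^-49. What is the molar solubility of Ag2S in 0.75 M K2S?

Ag2S(s) ⇌ 2 Ag^+(aq) + S^2-(aq)
Ksp = [Ag^+]^2[S^2-]
Let s be the molar solubility in this solution. [Ag^+] = 2s, [S^2-] = 0.75 + s ≈ 0.75 (Ksp is small, so little additional dissolves).
Ksp ≈ (2s)^2 × 0.75
s = 4.4 x 10^-25 M
Check: s = 4.4 × 10^-25 ≪ 0.75, so the approximation is valid.

s = 4.4e-25 M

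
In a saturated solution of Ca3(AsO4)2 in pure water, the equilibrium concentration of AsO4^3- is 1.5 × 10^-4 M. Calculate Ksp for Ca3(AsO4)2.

Ca3(AsO4)2(s) <=> 3 Ca^2+ + 2 AsO4^3-
Stoichiometry gives [Ca^2+] = (3/2)[AsO4^3-] = 2.25 x 10^-4 M.
Ksp = [Ca^2+]^3[AsO4^3-]^2
Ksp = (2.25 x 10^-4)^3 × (1.5 × 10^-4)^2 = 2.6 × 10^-19

Ksp = 2.6 × 10^-19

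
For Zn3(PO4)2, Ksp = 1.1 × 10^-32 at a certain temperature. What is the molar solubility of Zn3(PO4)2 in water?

Zn3(PO4)2(s) ⇌ 3 Zn^2+(aq) + 2 PO4^3-(aq)
Ksp = [Zn^2+]^3[PO4^3-]^2
If s mol/L of Zn3(PO4)2 dissolves, [Zn^2+] = 3s and [PO4^3-] = 2s.
So Ksp = (3s)^3 × (2s)^2 = 108s^5
s = (1.1 × 10^-32 / 108)^(1/5) = 1.6 × 10^-7 M

1.6 × 10^-7 M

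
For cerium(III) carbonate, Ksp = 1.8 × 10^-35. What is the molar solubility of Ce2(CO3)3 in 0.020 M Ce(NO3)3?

1.2 × 10^-11 M

Ce2(CO3)3(s) <=> 2 Ce^3+ + 3 CO3^2-
Ksp = [Ce^3+]^2[CO3^2-]^3
Let s = moles of Ce2(CO3)3 that dissolve per litre. [Ce^3+] = 0.020 + 2s ≈ 0.020, [CO3^2-] = 3s (since Ce^3+ from Ce(NO3)3 dominates).
Ksp ≈ (0.020)^2 × (3s)^3
s = 1.2 × 10^-11 M
Check: 2s = 2.4 × 10^-11 ≪ 0.020, so the approximation is valid.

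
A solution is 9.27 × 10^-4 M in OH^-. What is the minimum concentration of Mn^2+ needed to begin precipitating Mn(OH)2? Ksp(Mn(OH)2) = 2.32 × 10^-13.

Mn(OH)2(s) ⇌ Mn^2+ + 2 OH^-
Ksp = [Mn^2+][OH^-]^2
Precipitation begins when Q = Ksp. With [OH^-] = 9.27 × 10^-4 M:
2.32 × 10^-13 = (9.27 × 10^-4)^2 × [Mn^2+]
[Mn^2+] = (2.32 × 10^-13 / 8.593 × 10^-7) = 2.70 × 10^-7 M

2.70e-7 M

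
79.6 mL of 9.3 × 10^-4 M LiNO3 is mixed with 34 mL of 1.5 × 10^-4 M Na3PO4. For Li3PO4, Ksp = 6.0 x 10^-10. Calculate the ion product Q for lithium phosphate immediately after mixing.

1.2 x 10^-14

Total volume = 79.6 + 34 = 113.6 mL.
[Li^+] = 9.3 x 10^-4 × (79.6/113.6) = 6.52 × 10^-4 M
[PO4^3-] = 1.5 × 10^-4 × (34/113.6) = 4.49 x 10^-5 M
Li3PO4(s) ⇌ 3 Li^+ + PO4^3-, so Q = [Li^+]^3[PO4^3-]
Q = (6.52 × 10^-4)^3(4.49 × 10^-5) = 1.2 x 10^-14
Q < Ksp, so no precipitate of Li3PO4 forms.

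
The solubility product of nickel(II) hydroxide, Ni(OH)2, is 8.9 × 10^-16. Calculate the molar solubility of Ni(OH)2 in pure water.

6.1 x 10^-6 M

Ni(OH)2(s) ⇌ Ni^2+(aq) + 2 OH^-(aq)
Ksp = [Ni^2+][OH^-]^2
If s mol/L of Ni(OH)2 dissolves, [Ni^2+] = s and [OH^-] = 2s.
Ksp = s(2s)^2 = 4s^3
Solving, s = (8.9 × 10^-16/4)^(1/3) = 6.1 × 10^-6 M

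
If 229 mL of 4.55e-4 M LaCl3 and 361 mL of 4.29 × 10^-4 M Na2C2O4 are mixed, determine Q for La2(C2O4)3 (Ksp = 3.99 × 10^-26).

5.64 × 10^-19

Total volume = 229 + 361 = 590 mL.
[La^3+] = 4.55 × 10^-4 × (229/590) = 1.766 × 10^-4 M
[C2O4^2-] = 4.29 × 10^-4 × (361/590) = 2.625 × 10^-4 M
La2(C2O4)3(s) <=> 2 La^3+(aq) + 3 C2O4^2-(aq), so Q = [La^3+]^2[C2O4^2-]^3
Q = (1.766 x 10^-4)^2(2.625 × 10^-4)^3 = 5.64 × 10^-19
Q > Ksp, so La2(C2O4)3 will precipitate.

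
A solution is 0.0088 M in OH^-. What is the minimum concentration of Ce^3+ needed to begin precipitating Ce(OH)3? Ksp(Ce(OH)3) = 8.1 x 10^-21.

Ce(OH)3(s) ⇌ Ce^3+ + 3 OH^-
Ksp = [Ce^3+][OH^-]^3
Precipitation begins when Q = Ksp. With [OH^-] = 0.0088 M:
8.1 x 10^-21 = (0.0088)^3 × [Ce^3+]
[Ce^3+] = (8.1 x 10^-21 / 6.81 × 10^-7) = 1.2 x 10^-14 M

[Ce^3+] = 1.2e-14 M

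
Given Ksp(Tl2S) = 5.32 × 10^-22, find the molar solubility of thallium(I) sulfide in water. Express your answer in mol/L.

Tl2S(s) ⇌ 2 Tl^+(aq) + S^2-(aq)
Ksp = [Tl^+]^2[S^2-]
If s mol/L of Tl2S dissolves, [Tl^+] = 2s and [S^2-] = s.
Ksp = (2s)^2s = 4s^3
s^3 = 5.32 × 10^-22 / 4, so s = 5.10 × 10^-8 M

5.10e-8 M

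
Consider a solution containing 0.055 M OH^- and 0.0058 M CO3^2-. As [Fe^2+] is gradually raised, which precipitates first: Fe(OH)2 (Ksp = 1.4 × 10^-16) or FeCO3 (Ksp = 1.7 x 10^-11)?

Precipitation of each salt starts when its ion product equals its Ksp.
For Fe(OH)2: 1.4 × 10^-16 = (0.055)^2 × [Fe^2+]  ⇒  [Fe^2+] = 4.6 x 10^-14 M.
For FeCO3: 1.7 x 10^-11 = 0.0058 × [Fe^2+]  ⇒  [Fe^2+] = 2.9 × 10^-9 M.
The salt with the lower threshold [Fe^2+] precipitates first: Fe(OH)2.

Fe(OH)2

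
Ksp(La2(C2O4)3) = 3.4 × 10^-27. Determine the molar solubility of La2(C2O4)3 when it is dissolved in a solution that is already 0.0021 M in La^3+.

s ≈ 3.1 × 10^-8 M

La2(C2O4)3(s) ⇌ 2 La^3+(aq) + 3 C2O4^2-(aq)
Ksp = [La^3+]^2[C2O4^2-]^3
Let s be the molar solubility in this solution. [La^3+] = 0.0021 + 2s ≈ 0.0021, [C2O4^2-] = 3s (common-ion effect: La^3+ is already 0.0021 M).
Ksp ≈ (0.0021)^2 × (3s)^3
s = 3.1 × 10^-8 M
Check: 2s = 6.1 × 10^-8 ≪ 0.0021, so the approximation is valid.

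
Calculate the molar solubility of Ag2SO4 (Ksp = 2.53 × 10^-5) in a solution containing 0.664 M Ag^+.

5.74 × 10^-5 M

Ag2SO4(s) <=> 2 Ag^+(aq) + SO4^2-(aq)
Ksp = [Ag^+]^2[SO4^2-]
Let s = moles of Ag2SO4 that dissolve per litre. [Ag^+] = 0.664 + 2s ≈ 0.664, [SO4^2-] = s (common-ion effect: Ag^+ is already 0.664 M).
Ksp ≈ (0.664)^2 × s
s = 5.74 x 10^-5 M
Check: 2s = 1.1 x 10^-4 ≪ 0.664, so the approximation is valid.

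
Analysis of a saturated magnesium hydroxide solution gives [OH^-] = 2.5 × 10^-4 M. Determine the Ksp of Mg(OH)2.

Mg(OH)2(s) ⇌ Mg^2+(aq) + 2 OH^-(aq)
Stoichiometry gives [Mg^2+] = (1/2)[OH^-] = 1.25 x 10^-4 M.
Ksp = [Mg^2+][OH^-]^2
Ksp = 1.25 × 10^-4 × (2.5 x 10^-4)^2 = 7.8 × 10^-12

Ksp ≈ 7.8 × 10^-12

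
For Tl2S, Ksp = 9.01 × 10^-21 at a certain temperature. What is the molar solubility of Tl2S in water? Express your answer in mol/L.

Tl2S(s) ⇌ 2 Tl^+ + S^2-
Ksp = [Tl^+]^2[S^2-]
For each mole of Tl2S that dissolves: [Tl^+] = 2s, [S^2-] = s.
So Ksp = (2s)^2 × s = 4s^3
s = (9.01 × 10^-21 / 4)^(1/3) = 1.31 × 10^-7 M

s = 1.31 x 10^-7 M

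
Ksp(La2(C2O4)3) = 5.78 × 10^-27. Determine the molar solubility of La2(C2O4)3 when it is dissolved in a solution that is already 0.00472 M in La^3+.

La2(C2O4)3(s) ⇌ 2 La^3+ + 3 C2O4^2-
Ksp = [La^3+]^2[C2O4^2-]^3
If s mol/L dissolves here, [La^3+] = 0.00472 + 2s ≈ 0.00472, [C2O4^2-] = 3s (since the La^3+ already present dominates).
Ksp ≈ (0.00472)^2 × (3s)^3
s = 2.13 × 10^-8 M
Check: 2s = 4.3 x 10^-8 ≪ 0.00472, so the approximation is valid.

s = 2.13e-8 M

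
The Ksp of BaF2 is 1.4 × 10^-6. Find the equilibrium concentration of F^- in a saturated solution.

[F^-] ≈ 1.4e-2 M

BaF2(s) ⇌ Ba^2+(aq) + 2 F^-(aq)
Ksp = [Ba^2+][F^-]^2
With molar solubility s: [Ba^2+] = s, [F^-] = 2s.
Ksp = s(2s)^2 = 4s^3
Solving, s = (1.4 × 10^-6/4)^(1/3) = 7.05 × 10^-3 M
[F^-] = 2s = 1.4 x 10^-2 M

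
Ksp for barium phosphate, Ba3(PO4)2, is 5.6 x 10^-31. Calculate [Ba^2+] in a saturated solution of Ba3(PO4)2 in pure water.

Ba3(PO4)2(s) ⇌ 3 Ba^2+(aq) + 2 PO4^3-(aq)
Ksp = [Ba^2+]^3[PO4^3-]^2
If s mol/L of Ba3(PO4)2 dissolves, [Ba^2+] = 3s and [PO4^3-] = 2s.
Substituting: Ksp = (3s)^3(2s)^2 = 108s^5
Solving, s = (5.6 x 10^-31/108)^(1/5) = 3.49 x 10^-7 M
[Ba^2+] = 3s = 1.0 x 10^-6 M

1.0e-6 M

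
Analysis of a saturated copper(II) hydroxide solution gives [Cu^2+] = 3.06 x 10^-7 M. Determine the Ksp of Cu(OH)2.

Ksp = 1.15 × 10^-19

Cu(OH)2(s) ⇌ Cu^2+ + 2 OH^-
Stoichiometry gives [OH^-] = (2/1)[Cu^2+] = 6.120 × 10^-7 M.
Ksp = [Cu^2+][OH^-]^2
Ksp = 3.06 x 10^-7 × (6.120 x 10^-7)^2 = 1.15 x 10^-19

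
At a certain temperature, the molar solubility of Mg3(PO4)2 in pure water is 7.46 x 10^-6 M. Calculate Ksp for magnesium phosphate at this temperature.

2.50 x 10^-24

Mg3(PO4)2(s) <=> 3 Mg^2+(aq) + 2 PO4^3-(aq)
With molar solubility s: [Mg^2+] = 3s, [PO4^3-] = 2s.
Ksp = [Mg^2+]^3[PO4^3-]^2
So Ksp = (3s)^3 × (2s)^2 = 108s^5
Ksp = 108 × (7.46 x 10^-6)^5 = 2.50 × 10^-24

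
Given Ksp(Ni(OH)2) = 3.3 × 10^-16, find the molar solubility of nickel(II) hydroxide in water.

s ≈ 4.4 x 10^-6 M

Ni(OH)2(s) ⇌ Ni^2+(aq) + 2 OH^-(aq)
Ksp = [Ni^2+][OH^-]^2
With molar solubility s: [Ni^2+] = s, [OH^-] = 2s.
Substituting: Ksp = s(2s)^2 = 4s^3
s^3 = 3.3 × 10^-16 / 4, so s = 4.4 × 10^-6 M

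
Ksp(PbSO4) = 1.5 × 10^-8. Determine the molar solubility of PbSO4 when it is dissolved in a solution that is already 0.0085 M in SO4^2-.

PbSO4(s) <=> Pb^2+(aq) + SO4^2-(aq)
Ksp = [Pb^2+][SO4^2-]
If s mol/L dissolves here, [Pb^2+] = s, [SO4^2-] = 0.0085 + s ≈ 0.0085 (common-ion effect: SO4^2- is already 0.0085 M).
Ksp ≈ s × 0.0085
s = 1.8 x 10^-6 M
Check: s = 1.8 × 10^-6 ≪ 0.0085, so the approximation is valid.

s ≈ 1.8 × 10^-6 M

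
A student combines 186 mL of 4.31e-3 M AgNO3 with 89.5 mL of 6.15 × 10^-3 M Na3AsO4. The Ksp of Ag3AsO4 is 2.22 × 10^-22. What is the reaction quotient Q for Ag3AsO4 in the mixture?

Total volume = 186 + 89.5 = 275.5 mL.
[Ag^+] = 4.31 × 10^-3 × (186/275.5) = 2.910 × 10^-3 M
[AsO4^3-] = 6.15 × 10^-3 × (89.5/275.5) = 1.998 × 10^-3 M
Ag3AsO4(s) ⇌ 3 Ag^+ + AsO4^3-, so Q = [Ag^+]^3[AsO4^3-]
Q = (2.910 × 10^-3)^3(1.998 × 10^-3) = 4.92 × 10^-11
Q > Ksp, so Ag3AsO4 will precipitate.

Q ≈ 4.92 × 10^-11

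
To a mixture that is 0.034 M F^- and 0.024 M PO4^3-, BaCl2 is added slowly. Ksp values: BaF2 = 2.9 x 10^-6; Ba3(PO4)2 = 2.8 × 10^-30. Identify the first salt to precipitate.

Ba3(PO4)2

Precipitation of each salt starts when its ion product equals its Ksp.
For BaF2: 2.9 x 10^-6 = (0.034)^2 × [Ba^2+]  ⇒  [Ba^2+] = 2.5 × 10^-3 M.
For Ba3(PO4)2: 2.8 × 10^-30 = (0.024)^2 × [Ba^2+]^3  ⇒  [Ba^2+] = 1.7 × 10^-9 M.
The salt with the lower threshold [Ba^2+] precipitates first: Ba3(PO4)2.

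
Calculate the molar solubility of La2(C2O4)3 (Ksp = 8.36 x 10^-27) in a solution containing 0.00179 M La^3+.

4.59 x 10^-8 M

La2(C2O4)3(s) <=> 2 La^3+ + 3 C2O4^2-
Ksp = [La^3+]^2[C2O4^2-]^3
If s mol/L dissolves here, [La^3+] = 0.00179 + 2s ≈ 0.00179, [C2O4^2-] = 3s (since the La^3+ already present dominates).
Ksp ≈ (0.00179)^2 × (3s)^3
s = 4.59 × 10^-8 M
Check: 2s = 9.2 x 10^-8 ≪ 0.00179, so the approximation is valid.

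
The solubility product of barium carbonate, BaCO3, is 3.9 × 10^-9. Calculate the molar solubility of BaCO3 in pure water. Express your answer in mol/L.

BaCO3(s) ⇌ Ba^2+ + CO3^2-
Ksp = [Ba^2+][CO3^2-]
For each mole of BaCO3 that dissolves: [Ba^2+] = s, [CO3^2-] = s.
Ksp = s^2
s = (3.9 × 10^-9)^(1/2) = 6.2 × 10^-5 M

s = 6.2e-5 M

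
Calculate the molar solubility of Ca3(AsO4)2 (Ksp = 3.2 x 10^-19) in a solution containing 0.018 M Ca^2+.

s = 1.2 × 10^-7 M

Ca3(AsO4)2(s) ⇌ 3 Ca^2+ + 2 AsO4^3-
Ksp = [Ca^2+]^3[AsO4^3-]^2
Let s be the molar solubility in this solution. [Ca^2+] = 0.018 + 3s ≈ 0.018, [AsO4^3-] = 2s (Ksp is small, so little additional dissolves).
Ksp ≈ (0.018)^3 × (2s)^2
s = 1.2 × 10^-7 M
Check: 3s = 3.5 x 10^-7 ≪ 0.018, so the approximation is valid.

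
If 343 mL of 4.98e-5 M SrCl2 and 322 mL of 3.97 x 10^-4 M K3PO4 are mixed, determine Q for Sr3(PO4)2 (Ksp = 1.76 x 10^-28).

Total volume = 343 + 322 = 665 mL.
[Sr^2+] = 4.98 × 10^-5 × (343/665) = 2.569 x 10^-5 M
[PO4^3-] = 3.97 × 10^-4 × (322/665) = 1.922 × 10^-4 M
Sr3(PO4)2(s) ⇌ 3 Sr^2+(aq) + 2 PO4^3-(aq), so Q = [Sr^2+]^3[PO4^3-]^2
Q = (2.569 x 10^-5)^3(1.922 × 10^-4)^2 = 6.26 x 10^-22
Q > Ksp, so Sr3(PO4)2 will precipitate.

Q = 6.26 × 10^-22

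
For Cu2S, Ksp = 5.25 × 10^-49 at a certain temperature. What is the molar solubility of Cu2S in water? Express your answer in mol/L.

Cu2S(s) <=> 2 Cu^+ + S^2-
Ksp = [Cu^+]^2[S^2-]
With molar solubility s: [Cu^+] = 2s, [S^2-] = s.
Substituting: Ksp = (2s)^2s = 4s^3
s = (5.25 × 10^-49 / 4)^(1/3) = 5.08 x 10^-17 M

s ≈ 5.08 × 10^-17 M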